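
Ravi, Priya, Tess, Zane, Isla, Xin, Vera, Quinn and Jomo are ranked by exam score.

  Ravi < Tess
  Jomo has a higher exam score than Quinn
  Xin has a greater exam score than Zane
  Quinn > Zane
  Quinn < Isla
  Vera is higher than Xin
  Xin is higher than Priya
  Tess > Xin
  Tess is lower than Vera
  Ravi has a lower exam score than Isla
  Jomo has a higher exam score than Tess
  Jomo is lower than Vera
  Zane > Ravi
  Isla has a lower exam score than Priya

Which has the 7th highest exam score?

Quinn

Chaining the given pairs: Ravi < Zane < Quinn < Isla < Priya < Xin < Tess < Jomo < Vera.
The 7th largest is Quinn.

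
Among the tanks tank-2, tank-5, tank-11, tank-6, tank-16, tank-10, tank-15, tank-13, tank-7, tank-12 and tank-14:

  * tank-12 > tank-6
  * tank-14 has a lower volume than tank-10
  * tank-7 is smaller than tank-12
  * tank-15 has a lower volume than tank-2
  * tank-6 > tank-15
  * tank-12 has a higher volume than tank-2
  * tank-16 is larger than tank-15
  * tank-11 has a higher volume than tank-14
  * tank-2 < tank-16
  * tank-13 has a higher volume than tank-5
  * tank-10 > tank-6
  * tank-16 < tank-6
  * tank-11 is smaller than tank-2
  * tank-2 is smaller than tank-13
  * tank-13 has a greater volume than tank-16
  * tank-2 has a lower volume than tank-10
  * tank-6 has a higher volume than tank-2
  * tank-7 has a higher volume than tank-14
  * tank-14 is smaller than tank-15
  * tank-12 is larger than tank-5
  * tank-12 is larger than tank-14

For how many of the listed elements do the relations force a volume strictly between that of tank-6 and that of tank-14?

4

Chaining upward from tank-14 reaches: tank-7, tank-11, tank-15, tank-2, tank-16, tank-13, tank-10, tank-12.
Chaining downward from tank-6 reaches: tank-11, tank-15, tank-2, tank-16.
Strictly between tank-14 and tank-6 are those in both lists: tank-11, tank-15, tank-2, tank-16 — 4 elements.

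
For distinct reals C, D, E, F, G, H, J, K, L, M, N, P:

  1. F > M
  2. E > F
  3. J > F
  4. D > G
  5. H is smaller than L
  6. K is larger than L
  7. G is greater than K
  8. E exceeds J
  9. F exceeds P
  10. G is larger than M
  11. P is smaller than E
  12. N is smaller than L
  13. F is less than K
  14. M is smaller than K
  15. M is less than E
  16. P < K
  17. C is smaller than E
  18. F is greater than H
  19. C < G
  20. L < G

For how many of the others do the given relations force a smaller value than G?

8

Directly below G: C, L, M, K.
One step further: P, H, N, F (8 so far).
Nothing else is reachable below G; 8 in all.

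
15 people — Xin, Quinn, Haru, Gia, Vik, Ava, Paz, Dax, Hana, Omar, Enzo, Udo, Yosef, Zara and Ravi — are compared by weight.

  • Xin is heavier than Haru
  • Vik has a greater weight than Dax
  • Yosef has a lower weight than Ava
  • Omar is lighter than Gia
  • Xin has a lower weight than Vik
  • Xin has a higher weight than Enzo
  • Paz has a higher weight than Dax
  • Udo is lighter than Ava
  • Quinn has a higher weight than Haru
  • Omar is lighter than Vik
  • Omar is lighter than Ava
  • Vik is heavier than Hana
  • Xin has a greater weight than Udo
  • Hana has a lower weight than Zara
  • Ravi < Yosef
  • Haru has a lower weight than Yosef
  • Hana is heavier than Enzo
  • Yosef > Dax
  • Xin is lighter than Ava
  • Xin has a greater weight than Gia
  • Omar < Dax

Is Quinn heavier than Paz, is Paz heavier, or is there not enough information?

undetermined

Following every chain through Paz: below Paz we get Omar, Dax.
Quinn is not reached, and no chain runs the other way from Quinn to Paz.
So the given relations leave the order of Paz and Quinn undetermined.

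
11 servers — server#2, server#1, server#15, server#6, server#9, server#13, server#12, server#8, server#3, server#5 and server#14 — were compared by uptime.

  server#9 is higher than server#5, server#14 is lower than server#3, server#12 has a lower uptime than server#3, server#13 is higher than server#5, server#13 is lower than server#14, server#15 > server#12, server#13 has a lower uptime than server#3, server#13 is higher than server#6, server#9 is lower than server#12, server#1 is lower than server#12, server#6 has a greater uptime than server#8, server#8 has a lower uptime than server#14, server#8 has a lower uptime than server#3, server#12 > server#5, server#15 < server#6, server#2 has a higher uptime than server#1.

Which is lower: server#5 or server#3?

server#5

server#5 < server#9 and server#9 < server#12 give server#5 < server#12.
Then server#12 < server#15 extends the chain to server#15.
Then server#15 < server#6 extends the chain to server#6.
Then server#6 < server#13 extends the chain to server#13.
Then server#13 < server#14 extends the chain to server#14.
With server#14 < server#3: server#5 < server#9 < server#12 < server#15 < server#6 < server#13 < server#14 < server#3.
So server#5 < server#3; server#5 is the lower of the two.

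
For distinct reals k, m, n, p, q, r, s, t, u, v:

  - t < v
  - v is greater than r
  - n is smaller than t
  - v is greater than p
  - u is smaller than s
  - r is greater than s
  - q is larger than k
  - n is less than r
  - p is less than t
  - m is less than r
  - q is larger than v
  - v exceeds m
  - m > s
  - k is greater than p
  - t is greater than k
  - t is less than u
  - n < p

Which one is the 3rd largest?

r

Piecing the relations together gives one ordering: n < p < k < t < u < s < m < r < v < q.
Counting 3 from the largest end gives r.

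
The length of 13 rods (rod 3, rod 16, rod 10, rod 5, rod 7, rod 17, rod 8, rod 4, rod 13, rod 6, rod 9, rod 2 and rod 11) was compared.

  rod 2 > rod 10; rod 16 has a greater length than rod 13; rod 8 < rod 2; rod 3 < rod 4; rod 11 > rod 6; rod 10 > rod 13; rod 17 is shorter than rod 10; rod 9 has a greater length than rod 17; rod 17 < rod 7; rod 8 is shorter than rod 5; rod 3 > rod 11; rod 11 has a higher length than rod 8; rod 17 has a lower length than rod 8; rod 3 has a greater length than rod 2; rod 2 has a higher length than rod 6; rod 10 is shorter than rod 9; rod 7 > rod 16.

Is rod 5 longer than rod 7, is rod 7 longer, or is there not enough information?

Following every chain through rod 5: below rod 5 we get rod 17, rod 8.
rod 7 is not reached, and no chain runs the other way from rod 7 to rod 5.
So the given relations leave the order of rod 5 and rod 7 undetermined.

undetermined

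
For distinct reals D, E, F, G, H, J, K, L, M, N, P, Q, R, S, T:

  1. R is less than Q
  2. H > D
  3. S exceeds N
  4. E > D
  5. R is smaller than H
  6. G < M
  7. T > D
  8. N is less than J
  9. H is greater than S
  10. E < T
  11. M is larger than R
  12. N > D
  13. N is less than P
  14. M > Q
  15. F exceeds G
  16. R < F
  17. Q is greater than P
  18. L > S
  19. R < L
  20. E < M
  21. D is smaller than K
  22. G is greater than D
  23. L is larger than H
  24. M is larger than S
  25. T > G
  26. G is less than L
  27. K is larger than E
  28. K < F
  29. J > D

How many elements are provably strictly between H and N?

The relations place N below H. An element lies strictly between them when it is forced above N and also forced below H.
Above N: {P, Q, S, J, M, L}. Below H: {D, R, S}.
Intersection: {S} — 1.

1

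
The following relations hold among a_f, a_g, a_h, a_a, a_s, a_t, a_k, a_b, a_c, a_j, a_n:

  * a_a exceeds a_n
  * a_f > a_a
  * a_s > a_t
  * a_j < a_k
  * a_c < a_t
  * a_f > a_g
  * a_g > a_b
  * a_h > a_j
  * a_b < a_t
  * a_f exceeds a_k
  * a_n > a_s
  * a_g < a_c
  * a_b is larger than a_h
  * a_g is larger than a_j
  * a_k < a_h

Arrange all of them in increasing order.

a_j < a_k < a_h < a_b < a_g < a_c < a_t < a_s < a_n < a_a < a_f

The consecutive links are each given: a_j < a_k; a_k < a_h; a_h < a_b; a_b < a_g; a_g < a_c; a_c < a_t; a_t < a_s; a_s < a_n; a_n < a_a; a_a < a_f.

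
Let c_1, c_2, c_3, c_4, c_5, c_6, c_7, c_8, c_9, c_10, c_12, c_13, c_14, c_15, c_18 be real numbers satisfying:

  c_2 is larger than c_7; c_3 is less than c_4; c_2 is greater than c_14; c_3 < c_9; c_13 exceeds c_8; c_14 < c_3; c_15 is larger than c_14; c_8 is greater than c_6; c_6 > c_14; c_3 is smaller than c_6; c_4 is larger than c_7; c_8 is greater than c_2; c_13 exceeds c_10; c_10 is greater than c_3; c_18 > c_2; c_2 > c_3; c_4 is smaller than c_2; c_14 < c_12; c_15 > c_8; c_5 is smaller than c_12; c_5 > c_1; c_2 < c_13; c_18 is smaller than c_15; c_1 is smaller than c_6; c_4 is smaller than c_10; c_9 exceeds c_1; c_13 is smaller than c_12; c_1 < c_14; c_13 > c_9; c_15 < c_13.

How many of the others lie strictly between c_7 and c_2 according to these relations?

The relations place c_7 below c_2. An element lies strictly between them when it is forced above c_7 and also forced below c_2.
Above c_7: {c_4, c_10, c_8, c_18, c_15, c_13, c_12}. Below c_2: {c_1, c_14, c_3, c_4}.
Intersection: {c_4} — 1.

1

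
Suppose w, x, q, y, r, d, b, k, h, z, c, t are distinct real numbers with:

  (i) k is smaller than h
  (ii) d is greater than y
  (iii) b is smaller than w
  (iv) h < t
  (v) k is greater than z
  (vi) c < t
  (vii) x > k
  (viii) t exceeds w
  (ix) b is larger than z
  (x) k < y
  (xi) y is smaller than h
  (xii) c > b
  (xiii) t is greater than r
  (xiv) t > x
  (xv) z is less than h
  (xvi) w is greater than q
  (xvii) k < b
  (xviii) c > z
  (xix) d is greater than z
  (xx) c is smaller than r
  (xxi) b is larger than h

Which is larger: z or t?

Link the given pairs in sequence: z < k; k < y; y < h; h < b; b < c; c < r; r < t.
Together: z < k < y < h < b < c < r < t.
So z < t; t is the larger of the two.

t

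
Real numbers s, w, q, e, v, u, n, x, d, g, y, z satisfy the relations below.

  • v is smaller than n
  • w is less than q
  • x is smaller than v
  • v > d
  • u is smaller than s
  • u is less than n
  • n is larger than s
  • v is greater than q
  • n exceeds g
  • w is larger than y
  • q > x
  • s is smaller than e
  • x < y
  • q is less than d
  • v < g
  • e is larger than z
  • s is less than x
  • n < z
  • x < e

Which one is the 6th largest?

Chaining the given pairs: u < s < x < y < w < q < d < v < g < n < z < e.
The 6th largest is d.

d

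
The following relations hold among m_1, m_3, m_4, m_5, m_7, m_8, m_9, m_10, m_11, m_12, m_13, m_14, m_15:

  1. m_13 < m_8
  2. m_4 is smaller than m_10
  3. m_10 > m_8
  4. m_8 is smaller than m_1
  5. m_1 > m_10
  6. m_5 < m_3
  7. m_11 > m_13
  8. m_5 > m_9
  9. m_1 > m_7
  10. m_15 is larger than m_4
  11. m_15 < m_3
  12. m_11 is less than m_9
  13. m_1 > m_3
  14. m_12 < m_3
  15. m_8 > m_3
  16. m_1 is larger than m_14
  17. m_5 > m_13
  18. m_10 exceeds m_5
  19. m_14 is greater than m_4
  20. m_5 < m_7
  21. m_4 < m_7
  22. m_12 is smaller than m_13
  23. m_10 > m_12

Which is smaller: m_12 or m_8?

m_12

m_12 < m_13 < m_11 < m_9 < m_5 < m_3 < m_8, by transitivity through m_13, m_11, m_9, m_5, m_3.
So m_12 < m_8; m_12 is the smaller of the two.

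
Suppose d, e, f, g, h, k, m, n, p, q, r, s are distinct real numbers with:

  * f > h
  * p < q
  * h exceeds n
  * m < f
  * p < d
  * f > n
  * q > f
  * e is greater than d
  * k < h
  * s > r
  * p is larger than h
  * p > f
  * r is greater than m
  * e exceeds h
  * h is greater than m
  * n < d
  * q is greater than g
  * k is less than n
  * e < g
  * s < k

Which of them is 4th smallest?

k

Chaining the given pairs: m < r < s < k < n < h < f < p < d < e < g < q.
Counting 4 from the smallest end gives k.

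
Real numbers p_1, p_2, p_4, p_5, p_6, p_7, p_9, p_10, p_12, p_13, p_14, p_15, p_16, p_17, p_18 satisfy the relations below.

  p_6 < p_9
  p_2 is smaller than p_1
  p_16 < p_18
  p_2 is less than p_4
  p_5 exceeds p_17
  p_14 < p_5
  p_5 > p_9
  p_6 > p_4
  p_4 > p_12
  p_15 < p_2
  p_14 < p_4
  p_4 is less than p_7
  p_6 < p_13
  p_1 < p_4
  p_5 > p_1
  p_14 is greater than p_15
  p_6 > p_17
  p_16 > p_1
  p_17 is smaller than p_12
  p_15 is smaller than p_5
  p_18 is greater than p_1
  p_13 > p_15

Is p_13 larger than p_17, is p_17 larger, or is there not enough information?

Following the relations from p_17: p_17 < p_12 < p_4 < p_6 < p_13.
So p_13 is larger.

p_13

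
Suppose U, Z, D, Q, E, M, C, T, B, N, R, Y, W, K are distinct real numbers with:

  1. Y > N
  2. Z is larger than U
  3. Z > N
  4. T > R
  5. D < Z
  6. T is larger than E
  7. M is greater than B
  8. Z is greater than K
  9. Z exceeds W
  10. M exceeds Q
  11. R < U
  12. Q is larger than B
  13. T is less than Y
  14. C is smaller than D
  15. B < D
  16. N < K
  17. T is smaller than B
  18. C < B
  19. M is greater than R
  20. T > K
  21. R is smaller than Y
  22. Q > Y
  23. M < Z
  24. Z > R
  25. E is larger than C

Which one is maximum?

C is not greatest since C < D; R is not greatest since R < T; N is not greatest since N < Y; K is not greatest since K < Z; E is not greatest since E < T; T is not greatest since T < Y; B is not greatest since B < D; Y is not greatest since Y < Q; U is not greatest since U < Z; Q is not greatest since Q < M; M is not greatest since M < Z; D is not greatest since D < Z; W is not greatest since W < Z.
Only Z has nothing above it, so Z is the maximum.

Z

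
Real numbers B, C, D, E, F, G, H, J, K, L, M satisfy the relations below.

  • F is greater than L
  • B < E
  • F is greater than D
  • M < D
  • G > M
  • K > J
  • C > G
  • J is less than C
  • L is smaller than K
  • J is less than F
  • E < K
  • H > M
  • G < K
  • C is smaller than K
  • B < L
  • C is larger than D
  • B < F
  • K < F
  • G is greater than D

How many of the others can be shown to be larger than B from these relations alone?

From B the given relations immediately reach E, L, F.
From those, K — 4 in total.
No other element is forced above B by the given relations, so the count is 4.

4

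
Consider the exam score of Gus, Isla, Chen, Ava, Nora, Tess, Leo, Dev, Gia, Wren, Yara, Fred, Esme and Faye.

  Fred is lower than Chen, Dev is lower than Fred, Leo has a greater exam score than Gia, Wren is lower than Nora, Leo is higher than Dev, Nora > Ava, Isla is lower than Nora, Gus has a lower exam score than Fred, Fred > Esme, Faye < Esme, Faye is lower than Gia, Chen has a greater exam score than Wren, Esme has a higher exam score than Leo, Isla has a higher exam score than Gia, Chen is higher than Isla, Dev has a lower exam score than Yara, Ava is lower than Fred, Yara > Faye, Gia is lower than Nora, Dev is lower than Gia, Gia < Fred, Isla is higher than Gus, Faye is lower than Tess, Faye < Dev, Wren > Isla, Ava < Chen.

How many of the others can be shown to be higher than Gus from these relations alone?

The elements the relations force above Gus are Isla, Wren, Nora, Fred, Chen — no chain reaches any other.
That is 5.

5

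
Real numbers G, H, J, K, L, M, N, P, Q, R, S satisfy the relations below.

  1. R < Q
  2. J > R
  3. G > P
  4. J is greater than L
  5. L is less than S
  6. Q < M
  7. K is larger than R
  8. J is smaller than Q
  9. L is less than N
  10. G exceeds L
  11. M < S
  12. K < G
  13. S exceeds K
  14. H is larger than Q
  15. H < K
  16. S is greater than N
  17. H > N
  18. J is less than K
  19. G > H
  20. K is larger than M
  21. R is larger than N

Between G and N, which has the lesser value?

N

Chaining the given relations: N < R < J < Q < H < K < G.
So N < G; N is the smaller of the two.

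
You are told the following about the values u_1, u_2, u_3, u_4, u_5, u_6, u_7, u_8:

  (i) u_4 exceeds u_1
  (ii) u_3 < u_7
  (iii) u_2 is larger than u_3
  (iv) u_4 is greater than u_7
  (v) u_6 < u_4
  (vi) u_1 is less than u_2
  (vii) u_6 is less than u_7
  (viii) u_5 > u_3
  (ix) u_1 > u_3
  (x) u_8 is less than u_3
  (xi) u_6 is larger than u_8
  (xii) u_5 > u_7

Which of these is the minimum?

u_8

u_6 is not least since u_8 < u_6; u_3 is not least since u_8 < u_3; u_7 is not least since u_3 < u_7; u_1 is not least since u_3 < u_1; u_4 is not least since u_6 < u_4; u_5 is not least since u_3 < u_5; u_2 is not least since u_3 < u_2.
Only u_8 has nothing below it, so u_8 is the minimum.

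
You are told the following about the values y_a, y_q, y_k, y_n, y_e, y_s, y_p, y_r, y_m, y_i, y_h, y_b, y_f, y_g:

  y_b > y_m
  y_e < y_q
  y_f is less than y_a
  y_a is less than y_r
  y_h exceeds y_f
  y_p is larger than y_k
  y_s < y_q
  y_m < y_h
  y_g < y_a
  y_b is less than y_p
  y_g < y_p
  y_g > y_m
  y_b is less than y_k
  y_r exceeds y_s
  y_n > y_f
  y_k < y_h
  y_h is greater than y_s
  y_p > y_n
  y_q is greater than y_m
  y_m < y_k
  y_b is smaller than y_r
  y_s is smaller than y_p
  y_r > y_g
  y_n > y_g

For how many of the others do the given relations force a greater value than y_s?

The elements the relations force above y_s are y_q, y_r, y_h, y_p — no chain reaches any other.
That is 4.

4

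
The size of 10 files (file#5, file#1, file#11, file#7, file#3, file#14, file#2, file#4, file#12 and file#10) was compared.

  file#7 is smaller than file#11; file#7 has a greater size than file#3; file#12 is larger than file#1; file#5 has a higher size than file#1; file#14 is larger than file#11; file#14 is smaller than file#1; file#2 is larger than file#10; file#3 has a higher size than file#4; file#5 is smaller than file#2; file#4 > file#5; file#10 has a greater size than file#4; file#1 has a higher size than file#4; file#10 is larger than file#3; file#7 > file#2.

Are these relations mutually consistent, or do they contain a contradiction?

inconsistent

We have file#1 < file#5 stated directly, yet also file#5 < file#4 < file#3 < file#10 < file#2 < file#7 < file#11 < file#14 < file#1 by chaining the others — so file#5 < file#1. Contradiction.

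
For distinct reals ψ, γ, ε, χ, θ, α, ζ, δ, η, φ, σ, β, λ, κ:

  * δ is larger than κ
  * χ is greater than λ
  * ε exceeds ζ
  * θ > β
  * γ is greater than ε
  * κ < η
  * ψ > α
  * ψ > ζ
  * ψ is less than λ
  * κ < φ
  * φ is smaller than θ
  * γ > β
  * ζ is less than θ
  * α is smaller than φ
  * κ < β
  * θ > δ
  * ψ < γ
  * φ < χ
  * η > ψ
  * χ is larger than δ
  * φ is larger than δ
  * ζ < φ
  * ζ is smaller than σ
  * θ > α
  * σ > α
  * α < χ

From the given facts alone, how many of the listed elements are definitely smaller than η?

4

The elements the relations force below η are κ, ζ, α, ψ — no chain reaches any other.
That is 4.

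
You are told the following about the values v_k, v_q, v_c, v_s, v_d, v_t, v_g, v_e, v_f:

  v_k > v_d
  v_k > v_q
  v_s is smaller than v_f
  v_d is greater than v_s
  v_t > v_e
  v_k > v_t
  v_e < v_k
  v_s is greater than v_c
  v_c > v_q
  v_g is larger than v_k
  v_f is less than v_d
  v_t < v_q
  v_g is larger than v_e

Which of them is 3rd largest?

v_d

Chaining the given pairs: v_e < v_t < v_q < v_c < v_s < v_f < v_d < v_k < v_g.
Counting 3 from the largest end gives v_d.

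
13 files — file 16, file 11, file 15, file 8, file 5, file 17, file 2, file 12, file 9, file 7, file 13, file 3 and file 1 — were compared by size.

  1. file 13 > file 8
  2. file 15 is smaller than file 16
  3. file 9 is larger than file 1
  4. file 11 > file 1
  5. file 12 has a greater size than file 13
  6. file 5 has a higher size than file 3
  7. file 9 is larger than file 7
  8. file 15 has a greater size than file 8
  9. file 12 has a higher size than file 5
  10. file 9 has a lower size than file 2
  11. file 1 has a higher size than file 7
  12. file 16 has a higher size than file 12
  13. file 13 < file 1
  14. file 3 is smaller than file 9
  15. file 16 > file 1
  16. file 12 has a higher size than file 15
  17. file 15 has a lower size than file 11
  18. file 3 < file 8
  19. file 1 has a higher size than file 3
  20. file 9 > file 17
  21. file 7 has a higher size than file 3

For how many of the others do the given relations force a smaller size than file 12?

Directly below file 12: file 15, file 5, file 13.
One step further: file 3, file 8 (5 so far).
Nothing else is reachable below file 12; 5 in all.

5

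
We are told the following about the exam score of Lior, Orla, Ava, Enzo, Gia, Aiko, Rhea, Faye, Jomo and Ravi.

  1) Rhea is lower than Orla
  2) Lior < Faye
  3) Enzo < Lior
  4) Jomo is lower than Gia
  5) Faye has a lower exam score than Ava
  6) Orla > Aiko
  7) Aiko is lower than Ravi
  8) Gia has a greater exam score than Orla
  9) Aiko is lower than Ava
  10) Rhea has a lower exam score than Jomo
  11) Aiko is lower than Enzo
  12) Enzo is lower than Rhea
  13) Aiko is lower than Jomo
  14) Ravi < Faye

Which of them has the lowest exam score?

Aiko

Chaining upward from Aiko: directly above it, Enzo, Ravi, Orla, Jomo, Ava; then Rhea, Lior, Gia, Faye.
That covers every other element, and nothing is given below Aiko, so Aiko is the lowest exam score.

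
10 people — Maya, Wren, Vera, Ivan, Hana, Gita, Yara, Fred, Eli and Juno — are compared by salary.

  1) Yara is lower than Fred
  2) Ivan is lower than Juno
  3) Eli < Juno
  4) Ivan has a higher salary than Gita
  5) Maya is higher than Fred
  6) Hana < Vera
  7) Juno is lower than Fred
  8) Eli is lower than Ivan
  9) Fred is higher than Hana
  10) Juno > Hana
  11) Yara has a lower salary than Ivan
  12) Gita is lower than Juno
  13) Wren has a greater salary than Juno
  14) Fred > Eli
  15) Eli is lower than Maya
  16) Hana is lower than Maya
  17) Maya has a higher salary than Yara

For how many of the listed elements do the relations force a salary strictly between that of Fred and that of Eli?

2

Chaining upward from Eli reaches: Ivan, Juno, Wren, Maya.
Chaining downward from Fred reaches: Hana, Gita, Yara, Ivan, Juno.
Strictly between Eli and Fred are those in both lists: Ivan, Juno — 2 elements.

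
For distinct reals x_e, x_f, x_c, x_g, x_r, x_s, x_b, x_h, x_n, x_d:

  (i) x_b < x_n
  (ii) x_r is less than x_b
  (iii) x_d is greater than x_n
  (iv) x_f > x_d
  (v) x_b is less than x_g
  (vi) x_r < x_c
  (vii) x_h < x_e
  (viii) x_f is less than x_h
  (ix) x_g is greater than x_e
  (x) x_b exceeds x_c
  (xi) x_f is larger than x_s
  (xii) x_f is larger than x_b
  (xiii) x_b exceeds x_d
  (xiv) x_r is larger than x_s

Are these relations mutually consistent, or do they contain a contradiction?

We have x_d < x_b stated directly, yet also x_b < x_n < x_d by chaining the others — so x_b < x_d. Contradiction.

inconsistent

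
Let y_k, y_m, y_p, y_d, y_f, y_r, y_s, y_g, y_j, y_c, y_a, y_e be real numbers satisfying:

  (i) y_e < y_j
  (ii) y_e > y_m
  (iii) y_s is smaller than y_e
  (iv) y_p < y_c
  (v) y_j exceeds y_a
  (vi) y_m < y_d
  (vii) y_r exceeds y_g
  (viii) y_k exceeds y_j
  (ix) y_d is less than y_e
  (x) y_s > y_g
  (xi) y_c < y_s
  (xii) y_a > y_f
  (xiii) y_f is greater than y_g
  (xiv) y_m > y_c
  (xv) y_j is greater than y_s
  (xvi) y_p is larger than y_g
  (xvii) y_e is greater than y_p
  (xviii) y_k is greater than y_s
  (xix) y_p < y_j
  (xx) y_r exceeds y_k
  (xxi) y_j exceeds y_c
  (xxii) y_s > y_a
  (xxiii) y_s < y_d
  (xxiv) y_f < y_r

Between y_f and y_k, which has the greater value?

y_k

y_f < y_a and y_a < y_s give y_f < y_s.
Then y_s < y_d extends the chain to y_d.
Then y_d < y_e extends the chain to y_e.
Then y_e < y_j extends the chain to y_j.
Then y_j < y_k extends the chain to y_k.
So y_f < y_k; y_k is the larger of the two.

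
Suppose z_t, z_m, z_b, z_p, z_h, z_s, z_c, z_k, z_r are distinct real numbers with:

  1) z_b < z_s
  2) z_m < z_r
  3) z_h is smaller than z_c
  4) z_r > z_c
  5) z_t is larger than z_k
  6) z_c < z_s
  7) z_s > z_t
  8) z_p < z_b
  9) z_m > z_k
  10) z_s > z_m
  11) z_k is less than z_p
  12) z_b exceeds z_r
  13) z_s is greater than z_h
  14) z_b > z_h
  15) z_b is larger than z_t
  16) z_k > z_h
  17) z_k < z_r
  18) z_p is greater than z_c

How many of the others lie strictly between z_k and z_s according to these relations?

The relations place z_k below z_s. An element lies strictly between them when it is forced above z_k and also forced below z_s.
Above z_k: {z_t, z_p, z_m, z_r, z_b}. Below z_s: {z_h, z_c, z_t, z_p, z_m, z_r, z_b}.
Intersection: {z_t, z_p, z_m, z_r, z_b} — 5.

5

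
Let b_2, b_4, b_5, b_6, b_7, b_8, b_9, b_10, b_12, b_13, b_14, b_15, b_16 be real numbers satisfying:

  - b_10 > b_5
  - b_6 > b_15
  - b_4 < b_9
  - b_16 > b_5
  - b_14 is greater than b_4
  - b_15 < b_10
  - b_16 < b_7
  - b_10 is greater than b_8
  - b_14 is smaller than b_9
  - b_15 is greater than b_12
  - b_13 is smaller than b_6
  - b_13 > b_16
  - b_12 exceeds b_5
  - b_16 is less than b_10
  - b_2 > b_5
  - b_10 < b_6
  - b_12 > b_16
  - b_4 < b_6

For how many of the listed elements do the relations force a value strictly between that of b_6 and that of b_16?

Chaining upward from b_16 reaches: b_12, b_7, b_15, b_13, b_10.
Chaining downward from b_6 reaches: b_5, b_8, b_4, b_12, b_15, b_13, b_10.
Strictly between b_16 and b_6 are those in both lists: b_12, b_15, b_13, b_10 — 4 elements.

4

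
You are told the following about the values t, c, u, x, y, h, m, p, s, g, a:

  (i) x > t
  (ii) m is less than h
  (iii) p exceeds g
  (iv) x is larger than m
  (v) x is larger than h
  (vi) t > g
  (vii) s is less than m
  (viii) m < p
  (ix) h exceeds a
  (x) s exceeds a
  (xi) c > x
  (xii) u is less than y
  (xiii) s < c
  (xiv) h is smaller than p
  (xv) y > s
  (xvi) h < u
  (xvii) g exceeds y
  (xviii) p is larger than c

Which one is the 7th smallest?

The consecutive relations fix a unique order: a < s < m < h < u < y < g < t < x < c < p.
The 7th smallest is g.

g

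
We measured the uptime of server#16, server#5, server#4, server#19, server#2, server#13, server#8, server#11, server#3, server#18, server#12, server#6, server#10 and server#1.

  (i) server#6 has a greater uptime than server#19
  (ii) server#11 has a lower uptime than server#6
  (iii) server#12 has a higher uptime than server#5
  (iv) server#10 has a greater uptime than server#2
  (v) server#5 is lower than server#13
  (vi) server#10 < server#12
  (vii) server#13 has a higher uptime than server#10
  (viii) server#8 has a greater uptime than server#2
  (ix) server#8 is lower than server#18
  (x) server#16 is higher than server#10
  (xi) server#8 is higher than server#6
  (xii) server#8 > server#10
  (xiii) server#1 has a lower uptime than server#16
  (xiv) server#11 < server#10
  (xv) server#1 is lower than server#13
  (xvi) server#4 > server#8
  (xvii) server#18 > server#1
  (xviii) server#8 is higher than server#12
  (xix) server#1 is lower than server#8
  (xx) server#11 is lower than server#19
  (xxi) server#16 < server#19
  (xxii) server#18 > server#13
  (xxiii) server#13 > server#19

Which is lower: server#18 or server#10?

Link the given pairs in sequence: server#10 < server#16; server#16 < server#19; server#19 < server#6; server#6 < server#8; server#8 < server#18.
Together: server#10 < server#16 < server#19 < server#6 < server#8 < server#18.
So server#10 < server#18; server#10 is the lower of the two.

server#10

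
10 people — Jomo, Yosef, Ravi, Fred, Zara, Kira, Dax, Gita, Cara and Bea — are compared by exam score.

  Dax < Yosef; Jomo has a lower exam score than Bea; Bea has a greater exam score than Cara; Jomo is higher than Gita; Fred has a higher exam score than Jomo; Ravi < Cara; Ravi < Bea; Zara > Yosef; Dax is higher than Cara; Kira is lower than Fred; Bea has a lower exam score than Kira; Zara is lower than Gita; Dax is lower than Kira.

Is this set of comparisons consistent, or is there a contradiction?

consistent

Every relation is compatible with Ravi < Cara < Dax < Yosef < Zara < Gita < Jomo < Bea < Kira < Fred; the set is consistent.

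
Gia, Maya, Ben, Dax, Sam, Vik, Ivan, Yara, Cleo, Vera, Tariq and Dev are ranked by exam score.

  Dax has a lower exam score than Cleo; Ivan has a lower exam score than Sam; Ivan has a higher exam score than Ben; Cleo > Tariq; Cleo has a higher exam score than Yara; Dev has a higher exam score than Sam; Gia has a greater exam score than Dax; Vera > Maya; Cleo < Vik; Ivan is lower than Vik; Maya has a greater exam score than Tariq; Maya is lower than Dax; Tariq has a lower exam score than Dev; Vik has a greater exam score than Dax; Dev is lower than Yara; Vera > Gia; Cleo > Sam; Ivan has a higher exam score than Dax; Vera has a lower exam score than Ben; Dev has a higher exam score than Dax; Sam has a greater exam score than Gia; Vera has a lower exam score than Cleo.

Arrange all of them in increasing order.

Tariq < Maya < Dax < Gia < Vera < Ben < Ivan < Sam < Dev < Yara < Cleo < Vik

Each adjacent pair is fixed by a given relation: Tariq < Maya; Maya < Dax; Dax < Gia; Gia < Vera; Vera < Ben; Ben < Ivan; Ivan < Sam; Sam < Dev; Dev < Yara; Yara < Cleo; Cleo < Vik. Chaining them end to end gives the full order.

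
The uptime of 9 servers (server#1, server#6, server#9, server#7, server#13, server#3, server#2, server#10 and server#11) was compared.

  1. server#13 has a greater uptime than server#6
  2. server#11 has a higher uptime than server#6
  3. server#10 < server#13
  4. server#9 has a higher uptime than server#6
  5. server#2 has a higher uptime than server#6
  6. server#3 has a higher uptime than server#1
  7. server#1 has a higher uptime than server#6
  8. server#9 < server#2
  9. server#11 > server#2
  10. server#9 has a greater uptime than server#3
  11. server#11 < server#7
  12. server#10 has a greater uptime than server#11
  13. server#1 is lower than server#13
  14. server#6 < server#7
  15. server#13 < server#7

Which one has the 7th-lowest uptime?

The consecutive relations fix a unique order: server#6 < server#1 < server#3 < server#9 < server#2 < server#11 < server#10 < server#13 < server#7.
The 7th smallest is server#10.

server#10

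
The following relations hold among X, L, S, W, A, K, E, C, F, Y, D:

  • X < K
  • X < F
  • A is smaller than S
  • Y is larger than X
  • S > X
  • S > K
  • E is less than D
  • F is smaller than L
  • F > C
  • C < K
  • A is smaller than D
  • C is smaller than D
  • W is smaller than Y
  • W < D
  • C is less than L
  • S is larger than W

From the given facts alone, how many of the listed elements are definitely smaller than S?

5

From S the given relations immediately reach W, X, K, A.
From those, C — 5 in total.
Nothing else is reachable below S; 5 in all.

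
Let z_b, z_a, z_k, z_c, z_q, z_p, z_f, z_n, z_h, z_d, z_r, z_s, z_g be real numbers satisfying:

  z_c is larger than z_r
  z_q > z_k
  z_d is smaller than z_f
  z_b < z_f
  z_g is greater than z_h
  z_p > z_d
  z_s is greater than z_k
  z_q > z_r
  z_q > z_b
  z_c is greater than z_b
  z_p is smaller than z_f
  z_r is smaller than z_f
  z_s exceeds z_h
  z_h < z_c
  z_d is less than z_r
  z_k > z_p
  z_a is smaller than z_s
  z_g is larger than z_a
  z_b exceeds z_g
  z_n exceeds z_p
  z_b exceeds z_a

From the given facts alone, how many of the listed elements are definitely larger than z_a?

The elements the relations force above z_a are z_g, z_b, z_s, z_q, z_f, z_c — no chain reaches any other.
That is 6.

6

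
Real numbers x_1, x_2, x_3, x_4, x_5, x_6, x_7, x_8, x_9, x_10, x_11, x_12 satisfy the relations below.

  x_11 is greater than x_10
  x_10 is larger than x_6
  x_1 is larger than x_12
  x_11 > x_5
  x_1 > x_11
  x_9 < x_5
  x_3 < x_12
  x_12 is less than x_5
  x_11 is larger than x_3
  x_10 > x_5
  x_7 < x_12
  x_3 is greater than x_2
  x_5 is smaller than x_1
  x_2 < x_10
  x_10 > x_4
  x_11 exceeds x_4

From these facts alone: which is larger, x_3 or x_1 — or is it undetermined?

x_3 < x_12 and x_12 < x_5 give x_3 < x_5.
Then x_5 < x_10 extends the chain to x_10.
With x_10 < x_11: x_3 < x_12 < x_5 < x_10 < x_11.
With x_11 < x_1: x_3 < x_12 < x_5 < x_10 < x_11 < x_1.
So x_1 is larger.

x_1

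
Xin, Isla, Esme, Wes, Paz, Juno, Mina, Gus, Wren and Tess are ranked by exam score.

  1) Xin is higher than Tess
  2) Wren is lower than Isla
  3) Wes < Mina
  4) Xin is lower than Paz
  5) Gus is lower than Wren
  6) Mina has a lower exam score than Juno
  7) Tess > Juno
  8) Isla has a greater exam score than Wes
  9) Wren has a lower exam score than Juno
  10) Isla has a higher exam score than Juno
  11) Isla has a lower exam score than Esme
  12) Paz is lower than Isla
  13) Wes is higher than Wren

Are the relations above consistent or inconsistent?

consistent

The single ordering Gus < Wren < Wes < Mina < Juno < Tess < Xin < Paz < Isla < Esme satisfies every listed relation, so no contradiction arises.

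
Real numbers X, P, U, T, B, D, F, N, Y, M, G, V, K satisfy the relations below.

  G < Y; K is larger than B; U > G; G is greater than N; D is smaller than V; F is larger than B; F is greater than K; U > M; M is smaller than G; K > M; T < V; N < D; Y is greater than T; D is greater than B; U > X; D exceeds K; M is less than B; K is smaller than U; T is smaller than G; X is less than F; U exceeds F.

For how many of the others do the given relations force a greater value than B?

5

Directly above B: K, D, F.
One step further: V, U (5 so far).
No other element is forced above B by the given relations, so the count is 5.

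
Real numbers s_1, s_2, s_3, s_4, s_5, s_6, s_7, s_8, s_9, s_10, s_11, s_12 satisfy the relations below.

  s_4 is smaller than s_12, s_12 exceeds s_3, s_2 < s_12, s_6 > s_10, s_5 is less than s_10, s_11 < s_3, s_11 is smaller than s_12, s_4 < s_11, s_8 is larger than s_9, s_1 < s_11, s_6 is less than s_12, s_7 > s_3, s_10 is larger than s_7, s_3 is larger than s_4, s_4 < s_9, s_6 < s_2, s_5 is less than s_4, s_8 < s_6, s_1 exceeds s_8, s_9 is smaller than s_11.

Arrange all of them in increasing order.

s_5 < s_4 < s_9 < s_8 < s_1 < s_11 < s_3 < s_7 < s_10 < s_6 < s_2 < s_12

Each adjacent pair is fixed by a given relation: s_5 < s_4; s_4 < s_9; s_9 < s_8; s_8 < s_1; s_1 < s_11; s_11 < s_3; s_3 < s_7; s_7 < s_10; s_10 < s_6; s_6 < s_2; s_2 < s_12. Chaining them end to end gives the full order.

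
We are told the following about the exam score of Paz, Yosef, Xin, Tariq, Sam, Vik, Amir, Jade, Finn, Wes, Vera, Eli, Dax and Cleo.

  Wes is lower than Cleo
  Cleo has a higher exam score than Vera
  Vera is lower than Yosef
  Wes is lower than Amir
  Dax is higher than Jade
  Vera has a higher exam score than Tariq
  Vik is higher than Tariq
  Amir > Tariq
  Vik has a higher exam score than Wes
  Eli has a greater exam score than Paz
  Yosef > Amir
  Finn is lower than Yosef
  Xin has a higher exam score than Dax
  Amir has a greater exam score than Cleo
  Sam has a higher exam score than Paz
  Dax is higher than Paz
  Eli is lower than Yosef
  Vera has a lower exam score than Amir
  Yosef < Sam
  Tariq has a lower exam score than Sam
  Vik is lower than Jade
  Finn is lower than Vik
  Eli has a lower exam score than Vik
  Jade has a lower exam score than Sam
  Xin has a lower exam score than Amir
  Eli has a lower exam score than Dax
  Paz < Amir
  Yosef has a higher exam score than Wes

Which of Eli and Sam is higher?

Following the relations from Eli: Eli < Vik < Jade < Dax < Xin < Amir < Yosef < Sam.
So Eli < Sam; Sam is the higher of the two.

Sam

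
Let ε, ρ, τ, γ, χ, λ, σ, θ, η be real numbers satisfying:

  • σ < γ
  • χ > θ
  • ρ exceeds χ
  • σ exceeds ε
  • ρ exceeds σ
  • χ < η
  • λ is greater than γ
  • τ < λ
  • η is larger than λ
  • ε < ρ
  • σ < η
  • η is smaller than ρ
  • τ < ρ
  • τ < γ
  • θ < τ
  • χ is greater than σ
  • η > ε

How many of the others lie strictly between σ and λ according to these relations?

1

Chaining upward from σ reaches: χ, γ, η, ρ.
Chaining downward from λ reaches: ε, θ, τ, γ.
Strictly between σ and λ are those in both lists: γ — 1 element.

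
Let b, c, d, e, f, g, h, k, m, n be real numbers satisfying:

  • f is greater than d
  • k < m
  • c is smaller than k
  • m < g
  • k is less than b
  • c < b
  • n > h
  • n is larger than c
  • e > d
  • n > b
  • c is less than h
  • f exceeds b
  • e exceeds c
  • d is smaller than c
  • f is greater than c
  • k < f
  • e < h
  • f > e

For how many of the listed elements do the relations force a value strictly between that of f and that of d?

The relations place d below f. An element lies strictly between them when it is forced above d and also forced below f.
Above d: {c, e, k, h, b, m, g, n}. Below f: {c, e, k, b}.
Intersection: {c, e, k, b} — 4.

4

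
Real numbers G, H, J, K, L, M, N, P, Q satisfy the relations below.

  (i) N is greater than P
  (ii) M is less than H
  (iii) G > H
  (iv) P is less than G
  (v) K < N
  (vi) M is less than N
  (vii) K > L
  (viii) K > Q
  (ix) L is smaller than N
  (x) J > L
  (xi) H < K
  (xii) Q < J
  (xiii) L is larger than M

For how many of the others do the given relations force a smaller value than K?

The elements the relations force below K are M, Q, L, H — no chain reaches any other.
That is 4.

4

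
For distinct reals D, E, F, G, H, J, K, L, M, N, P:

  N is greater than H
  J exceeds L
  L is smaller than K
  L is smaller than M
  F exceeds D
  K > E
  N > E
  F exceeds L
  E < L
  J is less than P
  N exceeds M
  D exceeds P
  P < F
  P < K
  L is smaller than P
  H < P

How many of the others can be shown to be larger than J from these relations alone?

The elements the relations force above J are P, D, K, F — no chain reaches any other.
That is 4.

4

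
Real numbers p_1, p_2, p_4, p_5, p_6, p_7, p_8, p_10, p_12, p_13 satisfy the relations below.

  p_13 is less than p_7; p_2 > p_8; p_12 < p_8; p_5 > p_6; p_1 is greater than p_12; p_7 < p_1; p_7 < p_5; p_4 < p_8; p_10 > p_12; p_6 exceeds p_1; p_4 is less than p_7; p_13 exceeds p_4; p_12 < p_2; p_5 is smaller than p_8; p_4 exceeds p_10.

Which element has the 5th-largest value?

Piecing the relations together gives one ordering: p_12 < p_10 < p_4 < p_13 < p_7 < p_1 < p_6 < p_5 < p_8 < p_2.
Counting 5 from the largest end gives p_1.

p_1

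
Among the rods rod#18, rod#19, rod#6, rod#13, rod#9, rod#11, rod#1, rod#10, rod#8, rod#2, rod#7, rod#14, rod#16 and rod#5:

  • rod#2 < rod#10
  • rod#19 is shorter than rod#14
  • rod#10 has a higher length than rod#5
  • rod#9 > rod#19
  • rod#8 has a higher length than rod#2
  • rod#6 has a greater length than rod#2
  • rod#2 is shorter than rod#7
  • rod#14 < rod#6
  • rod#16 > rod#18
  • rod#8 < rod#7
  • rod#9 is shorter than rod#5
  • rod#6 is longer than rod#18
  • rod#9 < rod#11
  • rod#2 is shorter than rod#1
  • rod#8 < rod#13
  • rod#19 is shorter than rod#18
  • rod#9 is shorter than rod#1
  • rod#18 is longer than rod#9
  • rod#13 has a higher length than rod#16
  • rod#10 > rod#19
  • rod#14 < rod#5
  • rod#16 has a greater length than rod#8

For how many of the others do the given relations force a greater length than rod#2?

From rod#2 the given relations immediately reach rod#1, rod#8, rod#6, rod#7, rod#10.
From those, rod#16, rod#13 — 7 in total.
Nothing else is reachable above rod#2; 7 in all.

7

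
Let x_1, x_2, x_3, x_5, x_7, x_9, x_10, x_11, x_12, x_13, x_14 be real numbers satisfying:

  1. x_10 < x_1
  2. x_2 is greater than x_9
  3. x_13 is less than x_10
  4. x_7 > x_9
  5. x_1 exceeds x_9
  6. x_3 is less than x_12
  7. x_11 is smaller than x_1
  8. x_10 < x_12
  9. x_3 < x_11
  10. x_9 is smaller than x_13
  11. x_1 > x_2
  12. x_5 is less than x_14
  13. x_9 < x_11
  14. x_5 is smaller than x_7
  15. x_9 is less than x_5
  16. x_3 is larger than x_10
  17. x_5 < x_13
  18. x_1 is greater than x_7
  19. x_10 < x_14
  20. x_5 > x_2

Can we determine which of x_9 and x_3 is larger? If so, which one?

x_3

Following the relations from x_9: x_9 < x_2 < x_5 < x_13 < x_10 < x_3.
So x_3 is larger.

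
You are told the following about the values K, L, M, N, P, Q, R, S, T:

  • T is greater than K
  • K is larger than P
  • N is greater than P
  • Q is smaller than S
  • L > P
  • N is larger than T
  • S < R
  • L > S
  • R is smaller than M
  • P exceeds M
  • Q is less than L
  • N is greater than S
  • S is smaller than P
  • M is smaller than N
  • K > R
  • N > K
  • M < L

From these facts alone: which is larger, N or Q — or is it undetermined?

N

Link the given pairs in sequence: Q < S; S < R; R < M; M < P; P < K; K < T; T < N.
Chaining these gives Q < S < R < M < P < K < T < N.
So N is larger.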